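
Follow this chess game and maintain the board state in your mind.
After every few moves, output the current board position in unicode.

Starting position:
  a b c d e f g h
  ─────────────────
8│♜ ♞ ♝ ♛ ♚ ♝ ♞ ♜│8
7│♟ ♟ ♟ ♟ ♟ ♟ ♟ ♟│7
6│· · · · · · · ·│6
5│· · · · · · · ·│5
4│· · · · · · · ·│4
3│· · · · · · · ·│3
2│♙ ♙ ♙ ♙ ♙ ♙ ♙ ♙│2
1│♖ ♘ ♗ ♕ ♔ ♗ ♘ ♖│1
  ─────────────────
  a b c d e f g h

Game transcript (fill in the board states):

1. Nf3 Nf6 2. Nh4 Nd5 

  a b c d e f g h
  ─────────────────
8│♜ ♞ ♝ ♛ ♚ ♝ · ♜│8
7│♟ ♟ ♟ ♟ ♟ ♟ ♟ ♟│7
6│· · · · · · · ·│6
5│· · · ♞ · · · ·│5
4│· · · · · · · ♘│4
3│· · · · · · · ·│3
2│♙ ♙ ♙ ♙ ♙ ♙ ♙ ♙│2
1│♖ ♘ ♗ ♕ ♔ ♗ · ♖│1
  ─────────────────
  a b c d e f g h

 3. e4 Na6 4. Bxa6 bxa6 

  a b c d e f g h
  ─────────────────
8│♜ · ♝ ♛ ♚ ♝ · ♜│8
7│♟ · ♟ ♟ ♟ ♟ ♟ ♟│7
6│♟ · · · · · · ·│6
5│· · · ♞ · · · ·│5
4│· · · · ♙ · · ♘│4
3│· · · · · · · ·│3
2│♙ ♙ ♙ ♙ · ♙ ♙ ♙│2
1│♖ ♘ ♗ ♕ ♔ · · ♖│1
  ─────────────────
  a b c d e f g h

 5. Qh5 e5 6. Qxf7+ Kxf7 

  a b c d e f g h
  ─────────────────
8│♜ · ♝ ♛ · ♝ · ♜│8
7│♟ · ♟ ♟ · ♚ ♟ ♟│7
6│♟ · · · · · · ·│6
5│· · · ♞ ♟ · · ·│5
4│· · · · ♙ · · ♘│4
3│· · · · · · · ·│3
2│♙ ♙ ♙ ♙ · ♙ ♙ ♙│2
1│♖ ♘ ♗ · ♔ · · ♖│1
  ─────────────────
  a b c d e f g h

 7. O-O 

  a b c d e f g h
  ─────────────────
8│♜ · ♝ ♛ · ♝ · ♜│8
7│♟ · ♟ ♟ · ♚ ♟ ♟│7
6│♟ · · · · · · ·│6
5│· · · ♞ ♟ · · ·│5
4│· · · · ♙ · · ♘│4
3│· · · · · · · ·│3
2│♙ ♙ ♙ ♙ · ♙ ♙ ♙│2
1│♖ ♘ ♗ · · ♖ ♔ ·│1
  ─────────────────
  a b c d e f g h


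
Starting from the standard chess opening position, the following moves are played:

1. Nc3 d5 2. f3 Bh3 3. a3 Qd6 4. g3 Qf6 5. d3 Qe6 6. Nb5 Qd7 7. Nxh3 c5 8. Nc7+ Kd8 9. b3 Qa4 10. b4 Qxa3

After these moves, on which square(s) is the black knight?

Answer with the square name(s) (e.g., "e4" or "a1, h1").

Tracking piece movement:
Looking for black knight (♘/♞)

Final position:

  a b c d e f g h
  ─────────────────
8│♜ ♞ · ♚ · ♝ ♞ ♜│8
7│♟ ♟ ♘ · ♟ ♟ ♟ ♟│7
6│· · · · · · · ·│6
5│· · ♟ ♟ · · · ·│5
4│· ♙ · · · · · ·│4
3│♛ · · ♙ · ♙ ♙ ♘│3
2│· · ♙ · ♙ · · ♙│2
1│♖ · ♗ ♕ ♔ ♗ · ♖│1
  ─────────────────
  a b c d e f g h


b8, g8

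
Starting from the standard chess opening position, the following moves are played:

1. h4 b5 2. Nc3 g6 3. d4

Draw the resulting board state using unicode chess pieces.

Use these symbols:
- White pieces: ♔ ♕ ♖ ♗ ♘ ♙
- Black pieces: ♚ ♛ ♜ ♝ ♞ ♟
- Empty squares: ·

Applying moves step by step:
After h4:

♜ ♞ ♝ ♛ ♚ ♝ ♞ ♜
♟ ♟ ♟ ♟ ♟ ♟ ♟ ♟
· · · · · · · ·
· · · · · · · ·
· · · · · · · ♙
· · · · · · · ·
♙ ♙ ♙ ♙ ♙ ♙ ♙ ·
♖ ♘ ♗ ♕ ♔ ♗ ♘ ♖


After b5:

♜ ♞ ♝ ♛ ♚ ♝ ♞ ♜
♟ · ♟ ♟ ♟ ♟ ♟ ♟
· · · · · · · ·
· ♟ · · · · · ·
· · · · · · · ♙
· · · · · · · ·
♙ ♙ ♙ ♙ ♙ ♙ ♙ ·
♖ ♘ ♗ ♕ ♔ ♗ ♘ ♖


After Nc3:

♜ ♞ ♝ ♛ ♚ ♝ ♞ ♜
♟ · ♟ ♟ ♟ ♟ ♟ ♟
· · · · · · · ·
· ♟ · · · · · ·
· · · · · · · ♙
· · ♘ · · · · ·
♙ ♙ ♙ ♙ ♙ ♙ ♙ ·
♖ · ♗ ♕ ♔ ♗ ♘ ♖


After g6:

♜ ♞ ♝ ♛ ♚ ♝ ♞ ♜
♟ · ♟ ♟ ♟ ♟ · ♟
· · · · · · ♟ ·
· ♟ · · · · · ·
· · · · · · · ♙
· · ♘ · · · · ·
♙ ♙ ♙ ♙ ♙ ♙ ♙ ·
♖ · ♗ ♕ ♔ ♗ ♘ ♖


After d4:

♜ ♞ ♝ ♛ ♚ ♝ ♞ ♜
♟ · ♟ ♟ ♟ ♟ · ♟
· · · · · · ♟ ·
· ♟ · · · · · ·
· · · ♙ · · · ♙
· · ♘ · · · · ·
♙ ♙ ♙ · ♙ ♙ ♙ ·
♖ · ♗ ♕ ♔ ♗ ♘ ♖



  a b c d e f g h
  ─────────────────
8│♜ ♞ ♝ ♛ ♚ ♝ ♞ ♜│8
7│♟ · ♟ ♟ ♟ ♟ · ♟│7
6│· · · · · · ♟ ·│6
5│· ♟ · · · · · ·│5
4│· · · ♙ · · · ♙│4
3│· · ♘ · · · · ·│3
2│♙ ♙ ♙ · ♙ ♙ ♙ ·│2
1│♖ · ♗ ♕ ♔ ♗ ♘ ♖│1
  ─────────────────
  a b c d e f g h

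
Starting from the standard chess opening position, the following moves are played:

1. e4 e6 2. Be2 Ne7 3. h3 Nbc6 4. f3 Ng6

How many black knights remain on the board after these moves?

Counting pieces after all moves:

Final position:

  a b c d e f g h
  ─────────────────
8│♜ · ♝ ♛ ♚ ♝ · ♜│8
7│♟ ♟ ♟ ♟ · ♟ ♟ ♟│7
6│· · ♞ · ♟ · ♞ ·│6
5│· · · · · · · ·│5
4│· · · · ♙ · · ·│4
3│· · · · · ♙ · ♙│3
2│♙ ♙ ♙ ♙ ♗ · ♙ ·│2
1│♖ ♘ ♗ ♕ ♔ · ♘ ♖│1
  ─────────────────
  a b c d e f g h


2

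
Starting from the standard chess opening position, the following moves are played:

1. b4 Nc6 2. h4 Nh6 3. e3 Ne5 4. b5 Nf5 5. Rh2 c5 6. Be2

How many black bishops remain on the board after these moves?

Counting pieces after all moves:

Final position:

  a b c d e f g h
  ─────────────────
8│♜ · ♝ ♛ ♚ ♝ · ♜│8
7│♟ ♟ · ♟ ♟ ♟ ♟ ♟│7
6│· · · · · · · ·│6
5│· ♙ ♟ · ♞ ♞ · ·│5
4│· · · · · · · ♙│4
3│· · · · ♙ · · ·│3
2│♙ · ♙ ♙ ♗ ♙ ♙ ♖│2
1│♖ ♘ ♗ ♕ ♔ · ♘ ·│1
  ─────────────────
  a b c d e f g h


2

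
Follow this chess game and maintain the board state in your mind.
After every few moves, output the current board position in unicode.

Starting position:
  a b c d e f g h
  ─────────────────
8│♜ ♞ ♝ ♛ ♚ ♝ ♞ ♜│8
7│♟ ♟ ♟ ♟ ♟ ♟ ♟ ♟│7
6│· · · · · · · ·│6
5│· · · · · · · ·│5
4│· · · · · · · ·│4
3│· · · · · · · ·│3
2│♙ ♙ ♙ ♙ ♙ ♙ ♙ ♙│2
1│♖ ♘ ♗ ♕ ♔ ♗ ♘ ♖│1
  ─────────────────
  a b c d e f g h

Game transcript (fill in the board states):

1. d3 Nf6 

  a b c d e f g h
  ─────────────────
8│♜ ♞ ♝ ♛ ♚ ♝ · ♜│8
7│♟ ♟ ♟ ♟ ♟ ♟ ♟ ♟│7
6│· · · · · ♞ · ·│6
5│· · · · · · · ·│5
4│· · · · · · · ·│4
3│· · · ♙ · · · ·│3
2│♙ ♙ ♙ · ♙ ♙ ♙ ♙│2
1│♖ ♘ ♗ ♕ ♔ ♗ ♘ ♖│1
  ─────────────────
  a b c d e f g h

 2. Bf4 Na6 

  a b c d e f g h
  ─────────────────
8│♜ · ♝ ♛ ♚ ♝ · ♜│8
7│♟ ♟ ♟ ♟ ♟ ♟ ♟ ♟│7
6│♞ · · · · ♞ · ·│6
5│· · · · · · · ·│5
4│· · · · · ♗ · ·│4
3│· · · ♙ · · · ·│3
2│♙ ♙ ♙ · ♙ ♙ ♙ ♙│2
1│♖ ♘ · ♕ ♔ ♗ ♘ ♖│1
  ─────────────────
  a b c d e f g h

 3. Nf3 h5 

  a b c d e f g h
  ─────────────────
8│♜ · ♝ ♛ ♚ ♝ · ♜│8
7│♟ ♟ ♟ ♟ ♟ ♟ ♟ ·│7
6│♞ · · · · ♞ · ·│6
5│· · · · · · · ♟│5
4│· · · · · ♗ · ·│4
3│· · · ♙ · ♘ · ·│3
2│♙ ♙ ♙ · ♙ ♙ ♙ ♙│2
1│♖ ♘ · ♕ ♔ ♗ · ♖│1
  ─────────────────
  a b c d e f g h

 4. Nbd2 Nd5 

  a b c d e f g h
  ─────────────────
8│♜ · ♝ ♛ ♚ ♝ · ♜│8
7│♟ ♟ ♟ ♟ ♟ ♟ ♟ ·│7
6│♞ · · · · · · ·│6
5│· · · ♞ · · · ♟│5
4│· · · · · ♗ · ·│4
3│· · · ♙ · ♘ · ·│3
2│♙ ♙ ♙ ♘ ♙ ♙ ♙ ♙│2
1│♖ · · ♕ ♔ ♗ · ♖│1
  ─────────────────
  a b c d e f g h



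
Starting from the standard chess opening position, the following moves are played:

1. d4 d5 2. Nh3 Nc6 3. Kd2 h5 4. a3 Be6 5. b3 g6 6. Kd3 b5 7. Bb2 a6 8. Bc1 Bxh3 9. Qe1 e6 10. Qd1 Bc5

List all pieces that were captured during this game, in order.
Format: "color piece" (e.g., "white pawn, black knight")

Tracking captures:
  Bxh3: captured white knight

white knight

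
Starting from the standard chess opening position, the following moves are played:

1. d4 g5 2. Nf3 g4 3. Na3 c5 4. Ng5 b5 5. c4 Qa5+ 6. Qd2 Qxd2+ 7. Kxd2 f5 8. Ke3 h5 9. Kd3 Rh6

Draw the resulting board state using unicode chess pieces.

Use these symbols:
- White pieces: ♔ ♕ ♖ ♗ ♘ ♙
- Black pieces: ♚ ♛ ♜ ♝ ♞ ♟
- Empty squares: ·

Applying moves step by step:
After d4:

♜ ♞ ♝ ♛ ♚ ♝ ♞ ♜
♟ ♟ ♟ ♟ ♟ ♟ ♟ ♟
· · · · · · · ·
· · · · · · · ·
· · · ♙ · · · ·
· · · · · · · ·
♙ ♙ ♙ · ♙ ♙ ♙ ♙
♖ ♘ ♗ ♕ ♔ ♗ ♘ ♖


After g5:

♜ ♞ ♝ ♛ ♚ ♝ ♞ ♜
♟ ♟ ♟ ♟ ♟ ♟ · ♟
· · · · · · · ·
· · · · · · ♟ ·
· · · ♙ · · · ·
· · · · · · · ·
♙ ♙ ♙ · ♙ ♙ ♙ ♙
♖ ♘ ♗ ♕ ♔ ♗ ♘ ♖


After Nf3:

♜ ♞ ♝ ♛ ♚ ♝ ♞ ♜
♟ ♟ ♟ ♟ ♟ ♟ · ♟
· · · · · · · ·
· · · · · · ♟ ·
· · · ♙ · · · ·
· · · · · ♘ · ·
♙ ♙ ♙ · ♙ ♙ ♙ ♙
♖ ♘ ♗ ♕ ♔ ♗ · ♖


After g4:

♜ ♞ ♝ ♛ ♚ ♝ ♞ ♜
♟ ♟ ♟ ♟ ♟ ♟ · ♟
· · · · · · · ·
· · · · · · · ·
· · · ♙ · · ♟ ·
· · · · · ♘ · ·
♙ ♙ ♙ · ♙ ♙ ♙ ♙
♖ ♘ ♗ ♕ ♔ ♗ · ♖


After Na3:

♜ ♞ ♝ ♛ ♚ ♝ ♞ ♜
♟ ♟ ♟ ♟ ♟ ♟ · ♟
· · · · · · · ·
· · · · · · · ·
· · · ♙ · · ♟ ·
♘ · · · · ♘ · ·
♙ ♙ ♙ · ♙ ♙ ♙ ♙
♖ · ♗ ♕ ♔ ♗ · ♖


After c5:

♜ ♞ ♝ ♛ ♚ ♝ ♞ ♜
♟ ♟ · ♟ ♟ ♟ · ♟
· · · · · · · ·
· · ♟ · · · · ·
· · · ♙ · · ♟ ·
♘ · · · · ♘ · ·
♙ ♙ ♙ · ♙ ♙ ♙ ♙
♖ · ♗ ♕ ♔ ♗ · ♖


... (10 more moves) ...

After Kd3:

♜ ♞ ♝ · ♚ ♝ ♞ ♜
♟ · · ♟ ♟ · · ·
· · · · · · · ·
· ♟ ♟ · · ♟ ♘ ♟
· · ♙ ♙ · · ♟ ·
♘ · · ♔ · · · ·
♙ ♙ · · ♙ ♙ ♙ ♙
♖ · ♗ · · ♗ · ♖


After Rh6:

♜ ♞ ♝ · ♚ ♝ ♞ ·
♟ · · ♟ ♟ · · ·
· · · · · · · ♜
· ♟ ♟ · · ♟ ♘ ♟
· · ♙ ♙ · · ♟ ·
♘ · · ♔ · · · ·
♙ ♙ · · ♙ ♙ ♙ ♙
♖ · ♗ · · ♗ · ♖



  a b c d e f g h
  ─────────────────
8│♜ ♞ ♝ · ♚ ♝ ♞ ·│8
7│♟ · · ♟ ♟ · · ·│7
6│· · · · · · · ♜│6
5│· ♟ ♟ · · ♟ ♘ ♟│5
4│· · ♙ ♙ · · ♟ ·│4
3│♘ · · ♔ · · · ·│3
2│♙ ♙ · · ♙ ♙ ♙ ♙│2
1│♖ · ♗ · · ♗ · ♖│1
  ─────────────────
  a b c d e f g h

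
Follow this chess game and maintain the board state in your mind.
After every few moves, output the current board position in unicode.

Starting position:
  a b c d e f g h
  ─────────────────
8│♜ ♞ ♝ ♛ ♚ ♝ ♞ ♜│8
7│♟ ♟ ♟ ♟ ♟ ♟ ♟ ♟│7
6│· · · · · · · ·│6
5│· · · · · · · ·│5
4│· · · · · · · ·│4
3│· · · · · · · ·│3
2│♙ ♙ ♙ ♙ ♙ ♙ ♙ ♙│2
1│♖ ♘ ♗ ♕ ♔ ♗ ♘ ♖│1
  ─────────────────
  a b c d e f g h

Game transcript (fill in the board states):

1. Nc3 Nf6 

  a b c d e f g h
  ─────────────────
8│♜ ♞ ♝ ♛ ♚ ♝ · ♜│8
7│♟ ♟ ♟ ♟ ♟ ♟ ♟ ♟│7
6│· · · · · ♞ · ·│6
5│· · · · · · · ·│5
4│· · · · · · · ·│4
3│· · ♘ · · · · ·│3
2│♙ ♙ ♙ ♙ ♙ ♙ ♙ ♙│2
1│♖ · ♗ ♕ ♔ ♗ ♘ ♖│1
  ─────────────────
  a b c d e f g h

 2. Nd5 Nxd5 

  a b c d e f g h
  ─────────────────
8│♜ ♞ ♝ ♛ ♚ ♝ · ♜│8
7│♟ ♟ ♟ ♟ ♟ ♟ ♟ ♟│7
6│· · · · · · · ·│6
5│· · · ♞ · · · ·│5
4│· · · · · · · ·│4
3│· · · · · · · ·│3
2│♙ ♙ ♙ ♙ ♙ ♙ ♙ ♙│2
1│♖ · ♗ ♕ ♔ ♗ ♘ ♖│1
  ─────────────────
  a b c d e f g h

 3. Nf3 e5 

  a b c d e f g h
  ─────────────────
8│♜ ♞ ♝ ♛ ♚ ♝ · ♜│8
7│♟ ♟ ♟ ♟ · ♟ ♟ ♟│7
6│· · · · · · · ·│6
5│· · · ♞ ♟ · · ·│5
4│· · · · · · · ·│4
3│· · · · · ♘ · ·│3
2│♙ ♙ ♙ ♙ ♙ ♙ ♙ ♙│2
1│♖ · ♗ ♕ ♔ ♗ · ♖│1
  ─────────────────
  a b c d e f g h

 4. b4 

  a b c d e f g h
  ─────────────────
8│♜ ♞ ♝ ♛ ♚ ♝ · ♜│8
7│♟ ♟ ♟ ♟ · ♟ ♟ ♟│7
6│· · · · · · · ·│6
5│· · · ♞ ♟ · · ·│5
4│· ♙ · · · · · ·│4
3│· · · · · ♘ · ·│3
2│♙ · ♙ ♙ ♙ ♙ ♙ ♙│2
1│♖ · ♗ ♕ ♔ ♗ · ♖│1
  ─────────────────
  a b c d e f g h


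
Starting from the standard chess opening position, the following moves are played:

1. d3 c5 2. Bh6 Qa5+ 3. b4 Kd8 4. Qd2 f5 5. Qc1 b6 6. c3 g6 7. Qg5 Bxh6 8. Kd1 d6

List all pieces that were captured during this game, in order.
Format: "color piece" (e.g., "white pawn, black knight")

Tracking captures:
  Bxh6: captured white bishop

white bishop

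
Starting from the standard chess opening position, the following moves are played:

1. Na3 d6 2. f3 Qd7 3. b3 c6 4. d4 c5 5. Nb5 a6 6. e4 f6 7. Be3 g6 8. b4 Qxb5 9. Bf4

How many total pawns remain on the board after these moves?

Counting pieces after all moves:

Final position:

  a b c d e f g h
  ─────────────────
8│♜ ♞ ♝ · ♚ ♝ ♞ ♜│8
7│· ♟ · · ♟ · · ♟│7
6│♟ · · ♟ · ♟ ♟ ·│6
5│· ♛ ♟ · · · · ·│5
4│· ♙ · ♙ ♙ ♗ · ·│4
3│· · · · · ♙ · ·│3
2│♙ · ♙ · · · ♙ ♙│2
1│♖ · · ♕ ♔ ♗ ♘ ♖│1
  ─────────────────
  a b c d e f g h


16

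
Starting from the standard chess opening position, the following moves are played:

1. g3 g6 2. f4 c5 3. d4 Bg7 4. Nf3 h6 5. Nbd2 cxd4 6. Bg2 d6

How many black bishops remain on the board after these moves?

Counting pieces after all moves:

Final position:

  a b c d e f g h
  ─────────────────
8│♜ ♞ ♝ ♛ ♚ · ♞ ♜│8
7│♟ ♟ · · ♟ ♟ ♝ ·│7
6│· · · ♟ · · ♟ ♟│6
5│· · · · · · · ·│5
4│· · · ♟ · ♙ · ·│4
3│· · · · · ♘ ♙ ·│3
2│♙ ♙ ♙ ♘ ♙ · ♗ ♙│2
1│♖ · ♗ ♕ ♔ · · ♖│1
  ─────────────────
  a b c d e f g h


2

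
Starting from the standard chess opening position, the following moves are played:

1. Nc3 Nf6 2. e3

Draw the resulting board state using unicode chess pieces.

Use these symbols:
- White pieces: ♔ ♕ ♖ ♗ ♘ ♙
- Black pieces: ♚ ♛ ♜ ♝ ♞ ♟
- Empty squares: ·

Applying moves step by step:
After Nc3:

♜ ♞ ♝ ♛ ♚ ♝ ♞ ♜
♟ ♟ ♟ ♟ ♟ ♟ ♟ ♟
· · · · · · · ·
· · · · · · · ·
· · · · · · · ·
· · ♘ · · · · ·
♙ ♙ ♙ ♙ ♙ ♙ ♙ ♙
♖ · ♗ ♕ ♔ ♗ ♘ ♖


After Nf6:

♜ ♞ ♝ ♛ ♚ ♝ · ♜
♟ ♟ ♟ ♟ ♟ ♟ ♟ ♟
· · · · · ♞ · ·
· · · · · · · ·
· · · · · · · ·
· · ♘ · · · · ·
♙ ♙ ♙ ♙ ♙ ♙ ♙ ♙
♖ · ♗ ♕ ♔ ♗ ♘ ♖


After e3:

♜ ♞ ♝ ♛ ♚ ♝ · ♜
♟ ♟ ♟ ♟ ♟ ♟ ♟ ♟
· · · · · ♞ · ·
· · · · · · · ·
· · · · · · · ·
· · ♘ · ♙ · · ·
♙ ♙ ♙ ♙ · ♙ ♙ ♙
♖ · ♗ ♕ ♔ ♗ ♘ ♖



  a b c d e f g h
  ─────────────────
8│♜ ♞ ♝ ♛ ♚ ♝ · ♜│8
7│♟ ♟ ♟ ♟ ♟ ♟ ♟ ♟│7
6│· · · · · ♞ · ·│6
5│· · · · · · · ·│5
4│· · · · · · · ·│4
3│· · ♘ · ♙ · · ·│3
2│♙ ♙ ♙ ♙ · ♙ ♙ ♙│2
1│♖ · ♗ ♕ ♔ ♗ ♘ ♖│1
  ─────────────────
  a b c d e f g h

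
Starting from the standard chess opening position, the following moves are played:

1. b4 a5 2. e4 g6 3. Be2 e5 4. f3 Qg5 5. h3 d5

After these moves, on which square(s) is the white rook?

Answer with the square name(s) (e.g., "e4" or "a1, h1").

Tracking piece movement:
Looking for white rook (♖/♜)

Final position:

  a b c d e f g h
  ─────────────────
8│♜ ♞ ♝ · ♚ ♝ ♞ ♜│8
7│· ♟ ♟ · · ♟ · ♟│7
6│· · · · · · ♟ ·│6
5│♟ · · ♟ ♟ · ♛ ·│5
4│· ♙ · · ♙ · · ·│4
3│· · · · · ♙ · ♙│3
2│♙ · ♙ ♙ ♗ · ♙ ·│2
1│♖ ♘ ♗ ♕ ♔ · ♘ ♖│1
  ─────────────────
  a b c d e f g h


a1, h1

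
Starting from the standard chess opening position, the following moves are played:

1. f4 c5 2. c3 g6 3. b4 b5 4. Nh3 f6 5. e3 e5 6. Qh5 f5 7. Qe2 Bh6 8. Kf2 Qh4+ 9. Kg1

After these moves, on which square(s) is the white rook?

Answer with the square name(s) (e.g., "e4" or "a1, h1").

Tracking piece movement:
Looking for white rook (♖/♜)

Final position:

  a b c d e f g h
  ─────────────────
8│♜ ♞ ♝ · ♚ · ♞ ♜│8
7│♟ · · ♟ · · · ♟│7
6│· · · · · · ♟ ♝│6
5│· ♟ ♟ · ♟ ♟ · ·│5
4│· ♙ · · · ♙ · ♛│4
3│· · ♙ · ♙ · · ♘│3
2│♙ · · ♙ ♕ · ♙ ♙│2
1│♖ ♘ ♗ · · ♗ ♔ ♖│1
  ─────────────────
  a b c d e f g h


a1, h1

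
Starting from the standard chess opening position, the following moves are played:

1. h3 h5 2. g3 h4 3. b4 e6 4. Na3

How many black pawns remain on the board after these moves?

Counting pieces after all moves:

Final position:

  a b c d e f g h
  ─────────────────
8│♜ ♞ ♝ ♛ ♚ ♝ ♞ ♜│8
7│♟ ♟ ♟ ♟ · ♟ ♟ ·│7
6│· · · · ♟ · · ·│6
5│· · · · · · · ·│5
4│· ♙ · · · · · ♟│4
3│♘ · · · · · ♙ ♙│3
2│♙ · ♙ ♙ ♙ ♙ · ·│2
1│♖ · ♗ ♕ ♔ ♗ ♘ ♖│1
  ─────────────────
  a b c d e f g h


8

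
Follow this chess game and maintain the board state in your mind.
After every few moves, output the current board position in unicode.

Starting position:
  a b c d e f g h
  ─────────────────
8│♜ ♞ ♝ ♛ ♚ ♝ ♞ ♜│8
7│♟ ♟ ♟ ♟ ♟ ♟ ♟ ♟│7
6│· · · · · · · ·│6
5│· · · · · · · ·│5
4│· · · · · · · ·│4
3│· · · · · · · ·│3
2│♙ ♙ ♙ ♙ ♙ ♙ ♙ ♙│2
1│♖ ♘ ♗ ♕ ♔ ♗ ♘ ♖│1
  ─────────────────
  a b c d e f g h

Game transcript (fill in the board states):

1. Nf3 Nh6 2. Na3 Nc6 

  a b c d e f g h
  ─────────────────
8│♜ · ♝ ♛ ♚ ♝ · ♜│8
7│♟ ♟ ♟ ♟ ♟ ♟ ♟ ♟│7
6│· · ♞ · · · · ♞│6
5│· · · · · · · ·│5
4│· · · · · · · ·│4
3│♘ · · · · ♘ · ·│3
2│♙ ♙ ♙ ♙ ♙ ♙ ♙ ♙│2
1│♖ · ♗ ♕ ♔ ♗ · ♖│1
  ─────────────────
  a b c d e f g h

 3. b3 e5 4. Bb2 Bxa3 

  a b c d e f g h
  ─────────────────
8│♜ · ♝ ♛ ♚ · · ♜│8
7│♟ ♟ ♟ ♟ · ♟ ♟ ♟│7
6│· · ♞ · · · · ♞│6
5│· · · · ♟ · · ·│5
4│· · · · · · · ·│4
3│♝ ♙ · · · ♘ · ·│3
2│♙ ♗ ♙ ♙ ♙ ♙ ♙ ♙│2
1│♖ · · ♕ ♔ ♗ · ♖│1
  ─────────────────
  a b c d e f g h

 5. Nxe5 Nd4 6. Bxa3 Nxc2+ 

  a b c d e f g h
  ─────────────────
8│♜ · ♝ ♛ ♚ · · ♜│8
7│♟ ♟ ♟ ♟ · ♟ ♟ ♟│7
6│· · · · · · · ♞│6
5│· · · · ♘ · · ·│5
4│· · · · · · · ·│4
3│♗ ♙ · · · · · ·│3
2│♙ · ♞ ♙ ♙ ♙ ♙ ♙│2
1│♖ · · ♕ ♔ ♗ · ♖│1
  ─────────────────
  a b c d e f g h

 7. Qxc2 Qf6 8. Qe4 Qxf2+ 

  a b c d e f g h
  ─────────────────
8│♜ · ♝ · ♚ · · ♜│8
7│♟ ♟ ♟ ♟ · ♟ ♟ ♟│7
6│· · · · · · · ♞│6
5│· · · · ♘ · · ·│5
4│· · · · ♕ · · ·│4
3│♗ ♙ · · · · · ·│3
2│♙ · · ♙ ♙ ♛ ♙ ♙│2
1│♖ · · · ♔ ♗ · ♖│1
  ─────────────────
  a b c d e f g h

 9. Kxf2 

  a b c d e f g h
  ─────────────────
8│♜ · ♝ · ♚ · · ♜│8
7│♟ ♟ ♟ ♟ · ♟ ♟ ♟│7
6│· · · · · · · ♞│6
5│· · · · ♘ · · ·│5
4│· · · · ♕ · · ·│4
3│♗ ♙ · · · · · ·│3
2│♙ · · ♙ ♙ ♔ ♙ ♙│2
1│♖ · · · · ♗ · ♖│1
  ─────────────────
  a b c d e f g h


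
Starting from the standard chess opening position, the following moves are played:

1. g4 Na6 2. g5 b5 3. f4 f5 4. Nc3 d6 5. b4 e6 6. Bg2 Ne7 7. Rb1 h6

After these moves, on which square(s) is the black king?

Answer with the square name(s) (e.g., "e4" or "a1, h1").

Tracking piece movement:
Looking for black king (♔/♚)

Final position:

  a b c d e f g h
  ─────────────────
8│♜ · ♝ ♛ ♚ ♝ · ♜│8
7│♟ · ♟ · ♞ · ♟ ·│7
6│♞ · · ♟ ♟ · · ♟│6
5│· ♟ · · · ♟ ♙ ·│5
4│· ♙ · · · ♙ · ·│4
3│· · ♘ · · · · ·│3
2│♙ · ♙ ♙ ♙ · ♗ ♙│2
1│· ♖ ♗ ♕ ♔ · ♘ ♖│1
  ─────────────────
  a b c d e f g h


e8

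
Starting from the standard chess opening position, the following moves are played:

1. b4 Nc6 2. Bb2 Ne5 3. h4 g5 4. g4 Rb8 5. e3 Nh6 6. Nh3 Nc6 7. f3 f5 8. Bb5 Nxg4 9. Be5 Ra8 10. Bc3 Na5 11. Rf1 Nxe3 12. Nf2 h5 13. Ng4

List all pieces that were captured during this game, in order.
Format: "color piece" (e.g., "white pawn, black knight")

Tracking captures:
  Nxg4: captured white pawn
  Nxe3: captured white pawn

white pawn, white pawn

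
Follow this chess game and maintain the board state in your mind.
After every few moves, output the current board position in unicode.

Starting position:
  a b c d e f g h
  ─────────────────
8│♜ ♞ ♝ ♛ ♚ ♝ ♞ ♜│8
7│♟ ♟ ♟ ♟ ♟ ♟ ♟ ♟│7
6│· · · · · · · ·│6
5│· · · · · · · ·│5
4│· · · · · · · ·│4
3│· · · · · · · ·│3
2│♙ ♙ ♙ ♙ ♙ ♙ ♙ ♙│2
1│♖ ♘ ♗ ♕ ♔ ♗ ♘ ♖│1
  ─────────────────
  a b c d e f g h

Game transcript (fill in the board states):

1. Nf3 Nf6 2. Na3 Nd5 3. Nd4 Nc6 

  a b c d e f g h
  ─────────────────
8│♜ · ♝ ♛ ♚ ♝ · ♜│8
7│♟ ♟ ♟ ♟ ♟ ♟ ♟ ♟│7
6│· · ♞ · · · · ·│6
5│· · · ♞ · · · ·│5
4│· · · ♘ · · · ·│4
3│♘ · · · · · · ·│3
2│♙ ♙ ♙ ♙ ♙ ♙ ♙ ♙│2
1│♖ · ♗ ♕ ♔ ♗ · ♖│1
  ─────────────────
  a b c d e f g h

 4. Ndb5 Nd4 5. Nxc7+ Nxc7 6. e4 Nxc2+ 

  a b c d e f g h
  ─────────────────
8│♜ · ♝ ♛ ♚ ♝ · ♜│8
7│♟ ♟ ♞ ♟ ♟ ♟ ♟ ♟│7
6│· · · · · · · ·│6
5│· · · · · · · ·│5
4│· · · · ♙ · · ·│4
3│♘ · · · · · · ·│3
2│♙ ♙ ♞ ♙ · ♙ ♙ ♙│2
1│♖ · ♗ ♕ ♔ ♗ · ♖│1
  ─────────────────
  a b c d e f g h

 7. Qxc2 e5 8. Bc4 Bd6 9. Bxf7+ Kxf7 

  a b c d e f g h
  ─────────────────
8│♜ · ♝ ♛ · · · ♜│8
7│♟ ♟ ♞ ♟ · ♚ ♟ ♟│7
6│· · · ♝ · · · ·│6
5│· · · · ♟ · · ·│5
4│· · · · ♙ · · ·│4
3│♘ · · · · · · ·│3
2│♙ ♙ ♕ ♙ · ♙ ♙ ♙│2
1│♖ · ♗ · ♔ · · ♖│1
  ─────────────────
  a b c d e f g h

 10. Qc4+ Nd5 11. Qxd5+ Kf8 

  a b c d e f g h
  ─────────────────
8│♜ · ♝ ♛ · ♚ · ♜│8
7│♟ ♟ · ♟ · · ♟ ♟│7
6│· · · ♝ · · · ·│6
5│· · · ♕ ♟ · · ·│5
4│· · · · ♙ · · ·│4
3│♘ · · · · · · ·│3
2│♙ ♙ · ♙ · ♙ ♙ ♙│2
1│♖ · ♗ · ♔ · · ♖│1
  ─────────────────
  a b c d e f g h


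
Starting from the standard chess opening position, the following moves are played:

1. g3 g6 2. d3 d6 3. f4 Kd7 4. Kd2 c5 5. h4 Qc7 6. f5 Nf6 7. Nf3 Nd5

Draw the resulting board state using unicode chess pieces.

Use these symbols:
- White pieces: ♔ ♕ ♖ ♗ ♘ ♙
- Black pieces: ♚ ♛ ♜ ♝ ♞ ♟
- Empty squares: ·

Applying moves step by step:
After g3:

♜ ♞ ♝ ♛ ♚ ♝ ♞ ♜
♟ ♟ ♟ ♟ ♟ ♟ ♟ ♟
· · · · · · · ·
· · · · · · · ·
· · · · · · · ·
· · · · · · ♙ ·
♙ ♙ ♙ ♙ ♙ ♙ · ♙
♖ ♘ ♗ ♕ ♔ ♗ ♘ ♖


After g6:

♜ ♞ ♝ ♛ ♚ ♝ ♞ ♜
♟ ♟ ♟ ♟ ♟ ♟ · ♟
· · · · · · ♟ ·
· · · · · · · ·
· · · · · · · ·
· · · · · · ♙ ·
♙ ♙ ♙ ♙ ♙ ♙ · ♙
♖ ♘ ♗ ♕ ♔ ♗ ♘ ♖


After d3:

♜ ♞ ♝ ♛ ♚ ♝ ♞ ♜
♟ ♟ ♟ ♟ ♟ ♟ · ♟
· · · · · · ♟ ·
· · · · · · · ·
· · · · · · · ·
· · · ♙ · · ♙ ·
♙ ♙ ♙ · ♙ ♙ · ♙
♖ ♘ ♗ ♕ ♔ ♗ ♘ ♖


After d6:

♜ ♞ ♝ ♛ ♚ ♝ ♞ ♜
♟ ♟ ♟ · ♟ ♟ · ♟
· · · ♟ · · ♟ ·
· · · · · · · ·
· · · · · · · ·
· · · ♙ · · ♙ ·
♙ ♙ ♙ · ♙ ♙ · ♙
♖ ♘ ♗ ♕ ♔ ♗ ♘ ♖


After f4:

♜ ♞ ♝ ♛ ♚ ♝ ♞ ♜
♟ ♟ ♟ · ♟ ♟ · ♟
· · · ♟ · · ♟ ·
· · · · · · · ·
· · · · · ♙ · ·
· · · ♙ · · ♙ ·
♙ ♙ ♙ · ♙ · · ♙
♖ ♘ ♗ ♕ ♔ ♗ ♘ ♖


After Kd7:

♜ ♞ ♝ ♛ · ♝ ♞ ♜
♟ ♟ ♟ ♚ ♟ ♟ · ♟
· · · ♟ · · ♟ ·
· · · · · · · ·
· · · · · ♙ · ·
· · · ♙ · · ♙ ·
♙ ♙ ♙ · ♙ · · ♙
♖ ♘ ♗ ♕ ♔ ♗ ♘ ♖


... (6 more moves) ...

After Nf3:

♜ ♞ ♝ · · ♝ · ♜
♟ ♟ ♛ ♚ ♟ ♟ · ♟
· · · ♟ · ♞ ♟ ·
· · ♟ · · ♙ · ·
· · · · · · · ♙
· · · ♙ · ♘ ♙ ·
♙ ♙ ♙ ♔ ♙ · · ·
♖ ♘ ♗ ♕ · ♗ · ♖


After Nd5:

♜ ♞ ♝ · · ♝ · ♜
♟ ♟ ♛ ♚ ♟ ♟ · ♟
· · · ♟ · · ♟ ·
· · ♟ ♞ · ♙ · ·
· · · · · · · ♙
· · · ♙ · ♘ ♙ ·
♙ ♙ ♙ ♔ ♙ · · ·
♖ ♘ ♗ ♕ · ♗ · ♖



  a b c d e f g h
  ─────────────────
8│♜ ♞ ♝ · · ♝ · ♜│8
7│♟ ♟ ♛ ♚ ♟ ♟ · ♟│7
6│· · · ♟ · · ♟ ·│6
5│· · ♟ ♞ · ♙ · ·│5
4│· · · · · · · ♙│4
3│· · · ♙ · ♘ ♙ ·│3
2│♙ ♙ ♙ ♔ ♙ · · ·│2
1│♖ ♘ ♗ ♕ · ♗ · ♖│1
  ─────────────────
  a b c d e f g h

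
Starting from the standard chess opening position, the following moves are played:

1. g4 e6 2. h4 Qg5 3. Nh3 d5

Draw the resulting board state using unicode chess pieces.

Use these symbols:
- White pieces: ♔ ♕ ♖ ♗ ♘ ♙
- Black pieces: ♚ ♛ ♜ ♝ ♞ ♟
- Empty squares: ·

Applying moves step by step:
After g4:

♜ ♞ ♝ ♛ ♚ ♝ ♞ ♜
♟ ♟ ♟ ♟ ♟ ♟ ♟ ♟
· · · · · · · ·
· · · · · · · ·
· · · · · · ♙ ·
· · · · · · · ·
♙ ♙ ♙ ♙ ♙ ♙ · ♙
♖ ♘ ♗ ♕ ♔ ♗ ♘ ♖


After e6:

♜ ♞ ♝ ♛ ♚ ♝ ♞ ♜
♟ ♟ ♟ ♟ · ♟ ♟ ♟
· · · · ♟ · · ·
· · · · · · · ·
· · · · · · ♙ ·
· · · · · · · ·
♙ ♙ ♙ ♙ ♙ ♙ · ♙
♖ ♘ ♗ ♕ ♔ ♗ ♘ ♖


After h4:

♜ ♞ ♝ ♛ ♚ ♝ ♞ ♜
♟ ♟ ♟ ♟ · ♟ ♟ ♟
· · · · ♟ · · ·
· · · · · · · ·
· · · · · · ♙ ♙
· · · · · · · ·
♙ ♙ ♙ ♙ ♙ ♙ · ·
♖ ♘ ♗ ♕ ♔ ♗ ♘ ♖


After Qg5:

♜ ♞ ♝ · ♚ ♝ ♞ ♜
♟ ♟ ♟ ♟ · ♟ ♟ ♟
· · · · ♟ · · ·
· · · · · · ♛ ·
· · · · · · ♙ ♙
· · · · · · · ·
♙ ♙ ♙ ♙ ♙ ♙ · ·
♖ ♘ ♗ ♕ ♔ ♗ ♘ ♖


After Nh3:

♜ ♞ ♝ · ♚ ♝ ♞ ♜
♟ ♟ ♟ ♟ · ♟ ♟ ♟
· · · · ♟ · · ·
· · · · · · ♛ ·
· · · · · · ♙ ♙
· · · · · · · ♘
♙ ♙ ♙ ♙ ♙ ♙ · ·
♖ ♘ ♗ ♕ ♔ ♗ · ♖


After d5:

♜ ♞ ♝ · ♚ ♝ ♞ ♜
♟ ♟ ♟ · · ♟ ♟ ♟
· · · · ♟ · · ·
· · · ♟ · · ♛ ·
· · · · · · ♙ ♙
· · · · · · · ♘
♙ ♙ ♙ ♙ ♙ ♙ · ·
♖ ♘ ♗ ♕ ♔ ♗ · ♖



  a b c d e f g h
  ─────────────────
8│♜ ♞ ♝ · ♚ ♝ ♞ ♜│8
7│♟ ♟ ♟ · · ♟ ♟ ♟│7
6│· · · · ♟ · · ·│6
5│· · · ♟ · · ♛ ·│5
4│· · · · · · ♙ ♙│4
3│· · · · · · · ♘│3
2│♙ ♙ ♙ ♙ ♙ ♙ · ·│2
1│♖ ♘ ♗ ♕ ♔ ♗ · ♖│1
  ─────────────────
  a b c d e f g h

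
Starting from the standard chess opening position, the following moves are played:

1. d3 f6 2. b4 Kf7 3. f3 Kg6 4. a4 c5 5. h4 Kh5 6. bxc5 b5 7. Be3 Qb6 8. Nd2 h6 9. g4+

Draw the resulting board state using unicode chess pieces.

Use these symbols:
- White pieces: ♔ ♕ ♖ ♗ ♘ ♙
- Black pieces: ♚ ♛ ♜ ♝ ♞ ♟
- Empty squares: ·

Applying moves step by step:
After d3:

♜ ♞ ♝ ♛ ♚ ♝ ♞ ♜
♟ ♟ ♟ ♟ ♟ ♟ ♟ ♟
· · · · · · · ·
· · · · · · · ·
· · · · · · · ·
· · · ♙ · · · ·
♙ ♙ ♙ · ♙ ♙ ♙ ♙
♖ ♘ ♗ ♕ ♔ ♗ ♘ ♖


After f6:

♜ ♞ ♝ ♛ ♚ ♝ ♞ ♜
♟ ♟ ♟ ♟ ♟ · ♟ ♟
· · · · · ♟ · ·
· · · · · · · ·
· · · · · · · ·
· · · ♙ · · · ·
♙ ♙ ♙ · ♙ ♙ ♙ ♙
♖ ♘ ♗ ♕ ♔ ♗ ♘ ♖


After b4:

♜ ♞ ♝ ♛ ♚ ♝ ♞ ♜
♟ ♟ ♟ ♟ ♟ · ♟ ♟
· · · · · ♟ · ·
· · · · · · · ·
· ♙ · · · · · ·
· · · ♙ · · · ·
♙ · ♙ · ♙ ♙ ♙ ♙
♖ ♘ ♗ ♕ ♔ ♗ ♘ ♖


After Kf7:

♜ ♞ ♝ ♛ · ♝ ♞ ♜
♟ ♟ ♟ ♟ ♟ ♚ ♟ ♟
· · · · · ♟ · ·
· · · · · · · ·
· ♙ · · · · · ·
· · · ♙ · · · ·
♙ · ♙ · ♙ ♙ ♙ ♙
♖ ♘ ♗ ♕ ♔ ♗ ♘ ♖


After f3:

♜ ♞ ♝ ♛ · ♝ ♞ ♜
♟ ♟ ♟ ♟ ♟ ♚ ♟ ♟
· · · · · ♟ · ·
· · · · · · · ·
· ♙ · · · · · ·
· · · ♙ · ♙ · ·
♙ · ♙ · ♙ · ♙ ♙
♖ ♘ ♗ ♕ ♔ ♗ ♘ ♖


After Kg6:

♜ ♞ ♝ ♛ · ♝ ♞ ♜
♟ ♟ ♟ ♟ ♟ · ♟ ♟
· · · · · ♟ ♚ ·
· · · · · · · ·
· ♙ · · · · · ·
· · · ♙ · ♙ · ·
♙ · ♙ · ♙ · ♙ ♙
♖ ♘ ♗ ♕ ♔ ♗ ♘ ♖


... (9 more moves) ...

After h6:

♜ ♞ ♝ · · ♝ ♞ ♜
♟ · · ♟ ♟ · ♟ ·
· ♛ · · · ♟ · ♟
· ♟ ♙ · · · · ♚
♙ · · · · · · ♙
· · · ♙ ♗ ♙ · ·
· · ♙ ♘ ♙ · ♙ ·
♖ · · ♕ ♔ ♗ ♘ ♖


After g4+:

♜ ♞ ♝ · · ♝ ♞ ♜
♟ · · ♟ ♟ · ♟ ·
· ♛ · · · ♟ · ♟
· ♟ ♙ · · · · ♚
♙ · · · · · ♙ ♙
· · · ♙ ♗ ♙ · ·
· · ♙ ♘ ♙ · · ·
♖ · · ♕ ♔ ♗ ♘ ♖



  a b c d e f g h
  ─────────────────
8│♜ ♞ ♝ · · ♝ ♞ ♜│8
7│♟ · · ♟ ♟ · ♟ ·│7
6│· ♛ · · · ♟ · ♟│6
5│· ♟ ♙ · · · · ♚│5
4│♙ · · · · · ♙ ♙│4
3│· · · ♙ ♗ ♙ · ·│3
2│· · ♙ ♘ ♙ · · ·│2
1│♖ · · ♕ ♔ ♗ ♘ ♖│1
  ─────────────────
  a b c d e f g h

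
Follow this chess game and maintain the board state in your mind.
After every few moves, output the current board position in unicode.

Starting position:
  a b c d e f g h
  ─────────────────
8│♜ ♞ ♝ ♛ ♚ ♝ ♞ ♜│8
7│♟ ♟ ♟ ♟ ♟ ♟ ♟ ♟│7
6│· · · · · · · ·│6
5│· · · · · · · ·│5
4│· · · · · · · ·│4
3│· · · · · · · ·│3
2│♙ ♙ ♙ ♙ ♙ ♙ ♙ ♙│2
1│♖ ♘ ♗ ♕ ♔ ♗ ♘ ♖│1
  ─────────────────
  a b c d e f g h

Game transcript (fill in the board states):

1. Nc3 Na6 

  a b c d e f g h
  ─────────────────
8│♜ · ♝ ♛ ♚ ♝ ♞ ♜│8
7│♟ ♟ ♟ ♟ ♟ ♟ ♟ ♟│7
6│♞ · · · · · · ·│6
5│· · · · · · · ·│5
4│· · · · · · · ·│4
3│· · ♘ · · · · ·│3
2│♙ ♙ ♙ ♙ ♙ ♙ ♙ ♙│2
1│♖ · ♗ ♕ ♔ ♗ ♘ ♖│1
  ─────────────────
  a b c d e f g h

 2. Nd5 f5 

  a b c d e f g h
  ─────────────────
8│♜ · ♝ ♛ ♚ ♝ ♞ ♜│8
7│♟ ♟ ♟ ♟ ♟ · ♟ ♟│7
6│♞ · · · · · · ·│6
5│· · · ♘ · ♟ · ·│5
4│· · · · · · · ·│4
3│· · · · · · · ·│3
2│♙ ♙ ♙ ♙ ♙ ♙ ♙ ♙│2
1│♖ · ♗ ♕ ♔ ♗ ♘ ♖│1
  ─────────────────
  a b c d e f g h

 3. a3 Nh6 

  a b c d e f g h
  ─────────────────
8│♜ · ♝ ♛ ♚ ♝ · ♜│8
7│♟ ♟ ♟ ♟ ♟ · ♟ ♟│7
6│♞ · · · · · · ♞│6
5│· · · ♘ · ♟ · ·│5
4│· · · · · · · ·│4
3│♙ · · · · · · ·│3
2│· ♙ ♙ ♙ ♙ ♙ ♙ ♙│2
1│♖ · ♗ ♕ ♔ ♗ ♘ ♖│1
  ─────────────────
  a b c d e f g h



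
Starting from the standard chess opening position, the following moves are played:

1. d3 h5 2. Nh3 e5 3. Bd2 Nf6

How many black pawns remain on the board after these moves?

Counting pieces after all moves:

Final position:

  a b c d e f g h
  ─────────────────
8│♜ ♞ ♝ ♛ ♚ ♝ · ♜│8
7│♟ ♟ ♟ ♟ · ♟ ♟ ·│7
6│· · · · · ♞ · ·│6
5│· · · · ♟ · · ♟│5
4│· · · · · · · ·│4
3│· · · ♙ · · · ♘│3
2│♙ ♙ ♙ ♗ ♙ ♙ ♙ ♙│2
1│♖ ♘ · ♕ ♔ ♗ · ♖│1
  ─────────────────
  a b c d e f g h


8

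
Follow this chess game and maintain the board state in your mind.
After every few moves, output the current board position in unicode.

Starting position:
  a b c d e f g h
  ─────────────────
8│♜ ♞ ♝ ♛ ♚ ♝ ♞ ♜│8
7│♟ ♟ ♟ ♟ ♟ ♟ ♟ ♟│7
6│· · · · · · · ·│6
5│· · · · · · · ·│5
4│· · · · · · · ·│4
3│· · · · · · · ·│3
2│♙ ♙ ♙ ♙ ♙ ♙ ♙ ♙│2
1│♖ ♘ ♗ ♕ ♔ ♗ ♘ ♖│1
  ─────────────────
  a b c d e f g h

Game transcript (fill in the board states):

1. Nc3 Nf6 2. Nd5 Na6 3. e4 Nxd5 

  a b c d e f g h
  ─────────────────
8│♜ · ♝ ♛ ♚ ♝ · ♜│8
7│♟ ♟ ♟ ♟ ♟ ♟ ♟ ♟│7
6│♞ · · · · · · ·│6
5│· · · ♞ · · · ·│5
4│· · · · ♙ · · ·│4
3│· · · · · · · ·│3
2│♙ ♙ ♙ ♙ · ♙ ♙ ♙│2
1│♖ · ♗ ♕ ♔ ♗ ♘ ♖│1
  ─────────────────
  a b c d e f g h

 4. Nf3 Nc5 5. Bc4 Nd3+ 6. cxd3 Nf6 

  a b c d e f g h
  ─────────────────
8│♜ · ♝ ♛ ♚ ♝ · ♜│8
7│♟ ♟ ♟ ♟ ♟ ♟ ♟ ♟│7
6│· · · · · ♞ · ·│6
5│· · · · · · · ·│5
4│· · ♗ · ♙ · · ·│4
3│· · · ♙ · ♘ · ·│3
2│♙ ♙ · ♙ · ♙ ♙ ♙│2
1│♖ · ♗ ♕ ♔ · · ♖│1
  ─────────────────
  a b c d e f g h

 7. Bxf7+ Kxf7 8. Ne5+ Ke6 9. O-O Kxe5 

  a b c d e f g h
  ─────────────────
8│♜ · ♝ ♛ · ♝ · ♜│8
7│♟ ♟ ♟ ♟ ♟ · ♟ ♟│7
6│· · · · · ♞ · ·│6
5│· · · · ♚ · · ·│5
4│· · · · ♙ · · ·│4
3│· · · ♙ · · · ·│3
2│♙ ♙ · ♙ · ♙ ♙ ♙│2
1│♖ · ♗ ♕ · ♖ ♔ ·│1
  ─────────────────
  a b c d e f g h

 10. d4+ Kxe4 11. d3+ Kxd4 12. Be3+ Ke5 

  a b c d e f g h
  ─────────────────
8│♜ · ♝ ♛ · ♝ · ♜│8
7│♟ ♟ ♟ ♟ ♟ · ♟ ♟│7
6│· · · · · ♞ · ·│6
5│· · · · ♚ · · ·│5
4│· · · · · · · ·│4
3│· · · ♙ ♗ · · ·│3
2│♙ ♙ · · · ♙ ♙ ♙│2
1│♖ · · ♕ · ♖ ♔ ·│1
  ─────────────────
  a b c d e f g h

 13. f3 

  a b c d e f g h
  ─────────────────
8│♜ · ♝ ♛ · ♝ · ♜│8
7│♟ ♟ ♟ ♟ ♟ · ♟ ♟│7
6│· · · · · ♞ · ·│6
5│· · · · ♚ · · ·│5
4│· · · · · · · ·│4
3│· · · ♙ ♗ ♙ · ·│3
2│♙ ♙ · · · · ♙ ♙│2
1│♖ · · ♕ · ♖ ♔ ·│1
  ─────────────────
  a b c d e f g h


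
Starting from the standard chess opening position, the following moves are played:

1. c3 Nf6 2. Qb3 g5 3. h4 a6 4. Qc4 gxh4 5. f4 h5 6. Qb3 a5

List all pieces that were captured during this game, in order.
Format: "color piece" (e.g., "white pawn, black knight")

Tracking captures:
  gxh4: captured white pawn

white pawn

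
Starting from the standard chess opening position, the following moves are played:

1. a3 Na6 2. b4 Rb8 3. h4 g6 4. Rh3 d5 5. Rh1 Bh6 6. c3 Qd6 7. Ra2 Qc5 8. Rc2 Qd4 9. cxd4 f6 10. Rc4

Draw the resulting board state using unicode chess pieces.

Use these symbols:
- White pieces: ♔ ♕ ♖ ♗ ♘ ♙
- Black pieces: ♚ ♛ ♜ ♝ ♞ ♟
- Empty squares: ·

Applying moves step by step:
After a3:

♜ ♞ ♝ ♛ ♚ ♝ ♞ ♜
♟ ♟ ♟ ♟ ♟ ♟ ♟ ♟
· · · · · · · ·
· · · · · · · ·
· · · · · · · ·
♙ · · · · · · ·
· ♙ ♙ ♙ ♙ ♙ ♙ ♙
♖ ♘ ♗ ♕ ♔ ♗ ♘ ♖


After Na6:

♜ · ♝ ♛ ♚ ♝ ♞ ♜
♟ ♟ ♟ ♟ ♟ ♟ ♟ ♟
♞ · · · · · · ·
· · · · · · · ·
· · · · · · · ·
♙ · · · · · · ·
· ♙ ♙ ♙ ♙ ♙ ♙ ♙
♖ ♘ ♗ ♕ ♔ ♗ ♘ ♖


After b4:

♜ · ♝ ♛ ♚ ♝ ♞ ♜
♟ ♟ ♟ ♟ ♟ ♟ ♟ ♟
♞ · · · · · · ·
· · · · · · · ·
· ♙ · · · · · ·
♙ · · · · · · ·
· · ♙ ♙ ♙ ♙ ♙ ♙
♖ ♘ ♗ ♕ ♔ ♗ ♘ ♖


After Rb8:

· ♜ ♝ ♛ ♚ ♝ ♞ ♜
♟ ♟ ♟ ♟ ♟ ♟ ♟ ♟
♞ · · · · · · ·
· · · · · · · ·
· ♙ · · · · · ·
♙ · · · · · · ·
· · ♙ ♙ ♙ ♙ ♙ ♙
♖ ♘ ♗ ♕ ♔ ♗ ♘ ♖


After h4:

· ♜ ♝ ♛ ♚ ♝ ♞ ♜
♟ ♟ ♟ ♟ ♟ ♟ ♟ ♟
♞ · · · · · · ·
· · · · · · · ·
· ♙ · · · · · ♙
♙ · · · · · · ·
· · ♙ ♙ ♙ ♙ ♙ ·
♖ ♘ ♗ ♕ ♔ ♗ ♘ ♖


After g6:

· ♜ ♝ ♛ ♚ ♝ ♞ ♜
♟ ♟ ♟ ♟ ♟ ♟ · ♟
♞ · · · · · ♟ ·
· · · · · · · ·
· ♙ · · · · · ♙
♙ · · · · · · ·
· · ♙ ♙ ♙ ♙ ♙ ·
♖ ♘ ♗ ♕ ♔ ♗ ♘ ♖


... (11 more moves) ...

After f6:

· ♜ ♝ · ♚ · ♞ ♜
♟ ♟ ♟ · ♟ · · ♟
♞ · · · · ♟ ♟ ♝
· · · ♟ · · · ·
· ♙ · ♙ · · · ♙
♙ · · · · · · ·
· · ♖ ♙ ♙ ♙ ♙ ·
· ♘ ♗ ♕ ♔ ♗ ♘ ♖


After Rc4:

· ♜ ♝ · ♚ · ♞ ♜
♟ ♟ ♟ · ♟ · · ♟
♞ · · · · ♟ ♟ ♝
· · · ♟ · · · ·
· ♙ ♖ ♙ · · · ♙
♙ · · · · · · ·
· · · ♙ ♙ ♙ ♙ ·
· ♘ ♗ ♕ ♔ ♗ ♘ ♖



  a b c d e f g h
  ─────────────────
8│· ♜ ♝ · ♚ · ♞ ♜│8
7│♟ ♟ ♟ · ♟ · · ♟│7
6│♞ · · · · ♟ ♟ ♝│6
5│· · · ♟ · · · ·│5
4│· ♙ ♖ ♙ · · · ♙│4
3│♙ · · · · · · ·│3
2│· · · ♙ ♙ ♙ ♙ ·│2
1│· ♘ ♗ ♕ ♔ ♗ ♘ ♖│1
  ─────────────────
  a b c d e f g h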